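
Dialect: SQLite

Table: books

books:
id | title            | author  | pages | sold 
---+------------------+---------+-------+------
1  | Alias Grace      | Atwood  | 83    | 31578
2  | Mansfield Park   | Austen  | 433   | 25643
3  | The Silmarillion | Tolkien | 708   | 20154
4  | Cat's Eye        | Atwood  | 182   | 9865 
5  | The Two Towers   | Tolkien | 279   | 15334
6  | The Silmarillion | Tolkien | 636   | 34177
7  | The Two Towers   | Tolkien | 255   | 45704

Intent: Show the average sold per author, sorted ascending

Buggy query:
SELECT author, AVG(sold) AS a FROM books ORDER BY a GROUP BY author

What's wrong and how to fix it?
Bug: GROUP BY must precede ORDER BY

Fix: Move ORDER BY to the end, after GROUP BY

Corrected query:
SELECT author, AVG(sold) AS a FROM books GROUP BY author ORDER BY a

Result:
author  | a       
--------+---------
Atwood  | 20721.5 
Austen  | 25643   
Tolkien | 28842.25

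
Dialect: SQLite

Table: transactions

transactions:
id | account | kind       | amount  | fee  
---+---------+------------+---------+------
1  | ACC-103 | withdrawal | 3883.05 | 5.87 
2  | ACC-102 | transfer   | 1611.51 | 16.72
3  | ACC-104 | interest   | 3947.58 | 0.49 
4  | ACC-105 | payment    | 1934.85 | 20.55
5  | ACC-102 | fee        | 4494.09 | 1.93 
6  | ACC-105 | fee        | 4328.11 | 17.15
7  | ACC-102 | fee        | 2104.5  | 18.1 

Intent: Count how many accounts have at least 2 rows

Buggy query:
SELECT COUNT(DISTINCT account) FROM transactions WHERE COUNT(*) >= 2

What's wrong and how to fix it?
Bug: WHERE filters individual rows, not groups, so a group-level COUNT is invalid there

Fix: Group first with HAVING COUNT(*) >= 2, then COUNT the resulting groups

Corrected query:
SELECT COUNT(*) FROM (SELECT account FROM transactions GROUP BY account HAVING COUNT(*) >= 2)

Result:
COUNT(*)
--------
2       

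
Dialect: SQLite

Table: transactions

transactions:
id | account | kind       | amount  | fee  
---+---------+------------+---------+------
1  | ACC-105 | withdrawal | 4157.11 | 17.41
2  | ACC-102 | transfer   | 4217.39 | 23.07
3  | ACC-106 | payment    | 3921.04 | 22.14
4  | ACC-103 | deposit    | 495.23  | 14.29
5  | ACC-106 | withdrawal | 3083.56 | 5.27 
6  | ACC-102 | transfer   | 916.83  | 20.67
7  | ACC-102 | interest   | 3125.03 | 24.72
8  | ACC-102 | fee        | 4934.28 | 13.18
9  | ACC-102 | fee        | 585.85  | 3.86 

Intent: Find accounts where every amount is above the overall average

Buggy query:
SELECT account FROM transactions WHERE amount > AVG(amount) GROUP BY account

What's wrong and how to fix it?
Bug: WHERE evaluates per row before aggregation, so AVG() is unavailable

Fix: Use a subquery for AVG and a HAVING MIN(...) filter so the condition holds for every row in the group

Corrected query:
SELECT account FROM transactions GROUP BY account HAVING MIN(amount) > (SELECT AVG(amount) FROM transactions)

Result:
account
-------
ACC-105
ACC-106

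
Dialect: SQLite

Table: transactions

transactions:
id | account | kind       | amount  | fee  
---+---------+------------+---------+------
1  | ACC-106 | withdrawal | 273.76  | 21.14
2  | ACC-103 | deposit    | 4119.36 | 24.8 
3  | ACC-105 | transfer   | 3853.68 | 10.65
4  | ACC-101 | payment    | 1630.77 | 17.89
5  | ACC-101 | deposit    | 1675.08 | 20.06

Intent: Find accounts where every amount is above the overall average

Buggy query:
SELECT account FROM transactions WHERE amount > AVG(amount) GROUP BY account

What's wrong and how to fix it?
Bug: AVG() is an aggregate; it can't sit directly in WHERE

Fix: Use a subquery for AVG and a HAVING MIN(...) filter so the condition holds for every row in the group

Corrected query:
SELECT account FROM transactions GROUP BY account HAVING MIN(amount) > (SELECT AVG(amount) FROM transactions)

Result:
account
-------
ACC-103
ACC-105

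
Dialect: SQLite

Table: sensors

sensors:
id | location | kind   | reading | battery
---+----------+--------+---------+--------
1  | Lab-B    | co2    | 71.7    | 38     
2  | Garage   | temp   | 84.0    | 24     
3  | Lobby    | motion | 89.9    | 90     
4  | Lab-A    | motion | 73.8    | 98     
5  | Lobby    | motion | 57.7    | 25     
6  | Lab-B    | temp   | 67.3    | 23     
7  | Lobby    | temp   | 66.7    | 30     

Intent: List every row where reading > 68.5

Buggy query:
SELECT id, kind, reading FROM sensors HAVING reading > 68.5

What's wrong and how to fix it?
Bug: This is a non-aggregate query (no GROUP BY, no aggregates), so in SQLite the HAVING clause is invalid here; a row-level condition belongs in WHERE

Fix: Use WHERE for row-level filtering

Corrected query:
SELECT id, kind, reading FROM sensors WHERE reading > 68.5

Result:
id | kind   | reading
---+--------+--------
1  | co2    | 71.7   
2  | temp   | 84     
3  | motion | 89.9   
4  | motion | 73.8   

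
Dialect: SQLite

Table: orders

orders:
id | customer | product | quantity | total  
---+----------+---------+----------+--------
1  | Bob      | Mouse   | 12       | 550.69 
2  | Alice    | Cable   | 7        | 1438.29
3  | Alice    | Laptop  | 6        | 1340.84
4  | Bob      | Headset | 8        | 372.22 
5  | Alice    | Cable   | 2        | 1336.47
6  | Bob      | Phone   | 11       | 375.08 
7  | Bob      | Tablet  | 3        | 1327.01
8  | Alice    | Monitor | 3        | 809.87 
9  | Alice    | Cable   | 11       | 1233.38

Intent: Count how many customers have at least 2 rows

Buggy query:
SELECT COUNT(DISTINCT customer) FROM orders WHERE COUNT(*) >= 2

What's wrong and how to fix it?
Bug: COUNT(*) cannot appear in WHERE; the per-group count doesn't exist yet

Fix: Group first with HAVING COUNT(*) >= 2, then COUNT the resulting groups

Corrected query:
SELECT COUNT(*) FROM (SELECT customer FROM orders GROUP BY customer HAVING COUNT(*) >= 2)

Result:
COUNT(*)
--------
2       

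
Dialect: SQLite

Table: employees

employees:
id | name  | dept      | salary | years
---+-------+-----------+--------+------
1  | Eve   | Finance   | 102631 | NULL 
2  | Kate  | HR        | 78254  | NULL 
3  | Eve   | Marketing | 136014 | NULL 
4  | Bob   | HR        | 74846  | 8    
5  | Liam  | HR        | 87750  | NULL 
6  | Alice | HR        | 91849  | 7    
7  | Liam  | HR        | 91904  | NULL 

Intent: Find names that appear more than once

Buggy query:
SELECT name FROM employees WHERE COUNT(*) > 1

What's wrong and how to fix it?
Bug: COUNT(*) is an aggregate and cannot be used in WHERE

Fix: GROUP BY name, then filter groups with HAVING COUNT(*) > 1

Corrected query:
SELECT name FROM employees GROUP BY name HAVING COUNT(*) > 1

Result:
name
----
Eve 
Liam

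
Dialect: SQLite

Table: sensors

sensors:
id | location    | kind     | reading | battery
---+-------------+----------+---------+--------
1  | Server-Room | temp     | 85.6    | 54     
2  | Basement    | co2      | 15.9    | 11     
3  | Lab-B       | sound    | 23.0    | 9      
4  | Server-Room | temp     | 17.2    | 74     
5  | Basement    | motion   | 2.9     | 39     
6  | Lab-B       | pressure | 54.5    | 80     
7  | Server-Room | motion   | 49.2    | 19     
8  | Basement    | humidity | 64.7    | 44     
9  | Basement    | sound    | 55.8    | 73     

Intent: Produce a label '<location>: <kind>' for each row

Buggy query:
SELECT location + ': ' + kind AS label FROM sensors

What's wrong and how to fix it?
Bug: '+' is numeric addition; on text columns SQLite converts them to 0 instead of concatenating

Fix: Replace + with || to concatenate text

Corrected query:
SELECT location || ': ' || kind AS label FROM sensors

Result:
label              
-------------------
Server-Room: temp  
Basement: co2      
Lab-B: sound       
Server-Room: temp  
Basement: motion   
Lab-B: pressure    
Server-Room: motion
Basement: humidity 
Basement: sound    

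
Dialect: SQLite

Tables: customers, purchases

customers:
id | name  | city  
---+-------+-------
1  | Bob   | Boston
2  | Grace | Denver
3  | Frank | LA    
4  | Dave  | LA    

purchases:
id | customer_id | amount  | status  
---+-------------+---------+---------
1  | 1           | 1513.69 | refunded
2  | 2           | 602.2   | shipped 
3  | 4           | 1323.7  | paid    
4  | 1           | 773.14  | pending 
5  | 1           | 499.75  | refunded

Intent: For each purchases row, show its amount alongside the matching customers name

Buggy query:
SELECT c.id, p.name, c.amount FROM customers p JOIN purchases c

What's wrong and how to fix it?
Bug: JOIN with no ON clause produces a cartesian product; every purchases row pairs with every customers row

Fix: Add ON c.customer_id = p.id to the JOIN

Corrected query:
SELECT c.id, p.name, c.amount FROM customers p JOIN purchases c ON c.customer_id = p.id

Result:
id | name  | amount 
---+-------+--------
1  | Bob   | 1513.69
2  | Grace | 602.2  
3  | Dave  | 1323.7 
4  | Bob   | 773.14 
5  | Bob   | 499.75 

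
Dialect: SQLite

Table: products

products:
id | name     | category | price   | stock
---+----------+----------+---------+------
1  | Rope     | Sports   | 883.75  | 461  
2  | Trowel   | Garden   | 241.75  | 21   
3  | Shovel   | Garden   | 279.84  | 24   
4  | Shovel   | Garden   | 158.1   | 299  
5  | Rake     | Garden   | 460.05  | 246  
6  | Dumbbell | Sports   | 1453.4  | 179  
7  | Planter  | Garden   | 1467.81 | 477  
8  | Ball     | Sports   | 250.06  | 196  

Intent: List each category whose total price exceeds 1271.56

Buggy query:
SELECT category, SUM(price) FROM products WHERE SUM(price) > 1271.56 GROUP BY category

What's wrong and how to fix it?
Bug: WHERE runs before GROUP BY, so aggregates aren't available there

Fix: Move the aggregate condition to a HAVING clause

Corrected query:
SELECT category, SUM(price) FROM products GROUP BY category HAVING SUM(price) > 1271.56

Result:
category | SUM(price)
---------+-----------
Garden   | 2607.55   
Sports   | 2587.21   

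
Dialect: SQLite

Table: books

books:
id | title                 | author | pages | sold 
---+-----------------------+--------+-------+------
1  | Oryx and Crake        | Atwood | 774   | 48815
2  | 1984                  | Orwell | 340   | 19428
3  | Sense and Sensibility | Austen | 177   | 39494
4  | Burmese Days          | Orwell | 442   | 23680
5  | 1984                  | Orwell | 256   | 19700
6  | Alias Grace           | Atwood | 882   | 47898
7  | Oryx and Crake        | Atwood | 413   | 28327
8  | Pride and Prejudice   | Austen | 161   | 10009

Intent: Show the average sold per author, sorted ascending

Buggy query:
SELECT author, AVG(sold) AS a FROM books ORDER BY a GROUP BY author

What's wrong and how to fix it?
Bug: GROUP BY must precede ORDER BY

Fix: Move ORDER BY to the end, after GROUP BY

Corrected query:
SELECT author, AVG(sold) AS a FROM books GROUP BY author ORDER BY a

Result:
author | a      
-------+--------
Orwell | 20936  
Austen | 24751.5
Atwood | 41680  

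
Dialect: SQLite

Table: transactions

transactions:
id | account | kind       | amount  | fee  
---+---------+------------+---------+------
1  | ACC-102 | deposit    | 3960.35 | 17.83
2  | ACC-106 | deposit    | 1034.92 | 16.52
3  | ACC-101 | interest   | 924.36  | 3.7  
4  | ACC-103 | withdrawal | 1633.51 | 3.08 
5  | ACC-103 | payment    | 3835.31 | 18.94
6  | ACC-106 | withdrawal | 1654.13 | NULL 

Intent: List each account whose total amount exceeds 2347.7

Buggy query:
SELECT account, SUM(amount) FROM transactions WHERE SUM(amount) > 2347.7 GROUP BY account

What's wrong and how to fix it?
Bug: SUM(amount) is an aggregate, but WHERE filters rows before aggregation

Fix: Move the aggregate condition to a HAVING clause

Corrected query:
SELECT account, SUM(amount) FROM transactions GROUP BY account HAVING SUM(amount) > 2347.7

Result:
account | SUM(amount)
--------+------------
ACC-102 | 3960.35    
ACC-103 | 5468.82    
ACC-106 | 2689.05    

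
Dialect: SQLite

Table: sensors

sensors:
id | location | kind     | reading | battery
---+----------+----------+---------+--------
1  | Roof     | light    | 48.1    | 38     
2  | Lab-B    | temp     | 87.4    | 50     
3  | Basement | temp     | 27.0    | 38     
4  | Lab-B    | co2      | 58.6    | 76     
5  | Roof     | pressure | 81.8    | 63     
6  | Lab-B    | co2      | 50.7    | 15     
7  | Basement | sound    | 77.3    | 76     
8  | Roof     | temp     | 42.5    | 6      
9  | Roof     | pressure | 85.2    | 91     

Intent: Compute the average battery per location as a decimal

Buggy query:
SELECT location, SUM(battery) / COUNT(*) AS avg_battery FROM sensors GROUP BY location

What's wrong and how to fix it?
Bug: Both operands are integers, so '/' performs integer division and truncates

Fix: Cast one side to REAL so the division keeps the fractional part

Corrected query:
SELECT location, SUM(battery) * 1.0 / COUNT(*) AS avg_battery FROM sensors GROUP BY location

Result:
location | avg_battery
---------+------------
Basement | 57         
Lab-B    | 47         
Roof     | 49.5       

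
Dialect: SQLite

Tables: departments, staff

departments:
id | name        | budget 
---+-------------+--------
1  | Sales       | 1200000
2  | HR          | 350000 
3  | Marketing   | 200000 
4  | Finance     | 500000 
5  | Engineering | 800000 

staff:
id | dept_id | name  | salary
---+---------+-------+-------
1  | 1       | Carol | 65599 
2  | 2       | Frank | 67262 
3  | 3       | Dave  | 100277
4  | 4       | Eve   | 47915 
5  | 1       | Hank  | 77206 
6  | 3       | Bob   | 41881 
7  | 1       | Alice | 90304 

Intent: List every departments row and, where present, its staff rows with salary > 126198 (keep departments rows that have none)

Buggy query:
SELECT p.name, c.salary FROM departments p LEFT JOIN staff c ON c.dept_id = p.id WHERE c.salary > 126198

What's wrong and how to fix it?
Bug: A WHERE condition on the right-hand table after LEFT JOIN drops unmatched parents

Fix: Put 'c.salary > 126198' in the JOIN's ON clause instead of WHERE

Corrected query:
SELECT p.name, c.salary FROM departments p LEFT JOIN staff c ON c.dept_id = p.id AND c.salary > 126198

Result:
name        | salary
------------+-------
Sales       | NULL  
HR          | NULL  
Marketing   | NULL  
Finance     | NULL  
Engineering | NULL  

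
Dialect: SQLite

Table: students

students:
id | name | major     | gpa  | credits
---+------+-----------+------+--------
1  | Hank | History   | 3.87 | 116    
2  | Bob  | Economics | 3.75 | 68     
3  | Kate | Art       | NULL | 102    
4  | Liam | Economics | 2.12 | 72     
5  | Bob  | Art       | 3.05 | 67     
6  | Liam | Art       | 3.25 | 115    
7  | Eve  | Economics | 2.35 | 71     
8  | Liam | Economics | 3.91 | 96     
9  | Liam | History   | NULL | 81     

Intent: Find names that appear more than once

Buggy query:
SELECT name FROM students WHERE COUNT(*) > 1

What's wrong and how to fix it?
Bug: WHERE can't reference COUNT(*); aggregates are computed after WHERE

Fix: Group first, then use HAVING for the count condition

Corrected query:
SELECT name FROM students GROUP BY name HAVING COUNT(*) > 1

Result:
name
----
Bob 
Liam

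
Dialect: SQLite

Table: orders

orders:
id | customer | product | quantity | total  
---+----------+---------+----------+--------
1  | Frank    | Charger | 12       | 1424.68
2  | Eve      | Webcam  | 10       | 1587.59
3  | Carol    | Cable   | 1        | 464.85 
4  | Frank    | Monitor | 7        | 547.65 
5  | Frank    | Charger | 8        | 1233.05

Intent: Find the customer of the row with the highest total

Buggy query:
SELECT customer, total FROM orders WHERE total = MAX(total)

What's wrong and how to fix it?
Bug: MAX(total) is an aggregate and cannot be used directly in WHERE

Fix: Use a subquery: WHERE total = (SELECT MAX(total) FROM orders)

Corrected query:
SELECT customer, total FROM orders WHERE total = (SELECT MAX(total) FROM orders)

Result:
customer | total  
---------+--------
Eve      | 1587.59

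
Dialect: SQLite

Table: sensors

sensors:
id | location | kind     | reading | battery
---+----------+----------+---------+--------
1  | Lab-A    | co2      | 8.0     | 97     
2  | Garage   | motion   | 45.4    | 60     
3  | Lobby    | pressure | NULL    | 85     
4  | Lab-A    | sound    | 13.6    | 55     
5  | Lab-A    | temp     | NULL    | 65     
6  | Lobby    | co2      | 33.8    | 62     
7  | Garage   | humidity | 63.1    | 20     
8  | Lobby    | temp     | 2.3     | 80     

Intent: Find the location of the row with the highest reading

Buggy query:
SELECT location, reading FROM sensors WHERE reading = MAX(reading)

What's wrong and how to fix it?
Bug: WHERE is evaluated per row; an aggregate over the whole table isn't defined there

Fix: Wrap MAX in a scalar subquery so WHERE compares against a single value

Corrected query:
SELECT location, reading FROM sensors WHERE reading = (SELECT MAX(reading) FROM sensors)

Result:
location | reading
---------+--------
Garage   | 63.1   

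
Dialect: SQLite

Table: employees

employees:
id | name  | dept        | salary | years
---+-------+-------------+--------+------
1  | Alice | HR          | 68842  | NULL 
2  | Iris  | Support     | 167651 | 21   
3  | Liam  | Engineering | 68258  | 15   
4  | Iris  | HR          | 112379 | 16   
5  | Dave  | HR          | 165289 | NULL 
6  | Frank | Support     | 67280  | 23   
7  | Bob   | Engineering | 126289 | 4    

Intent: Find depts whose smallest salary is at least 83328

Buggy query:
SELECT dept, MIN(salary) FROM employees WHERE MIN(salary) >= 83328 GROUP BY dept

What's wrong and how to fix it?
Bug: MIN() in WHERE is a misuse of aggregate

Fix: Replace WHERE with HAVING after the GROUP BY

Corrected query:
SELECT dept, MIN(salary) FROM employees GROUP BY dept HAVING MIN(salary) >= 83328

Result:
(no rows)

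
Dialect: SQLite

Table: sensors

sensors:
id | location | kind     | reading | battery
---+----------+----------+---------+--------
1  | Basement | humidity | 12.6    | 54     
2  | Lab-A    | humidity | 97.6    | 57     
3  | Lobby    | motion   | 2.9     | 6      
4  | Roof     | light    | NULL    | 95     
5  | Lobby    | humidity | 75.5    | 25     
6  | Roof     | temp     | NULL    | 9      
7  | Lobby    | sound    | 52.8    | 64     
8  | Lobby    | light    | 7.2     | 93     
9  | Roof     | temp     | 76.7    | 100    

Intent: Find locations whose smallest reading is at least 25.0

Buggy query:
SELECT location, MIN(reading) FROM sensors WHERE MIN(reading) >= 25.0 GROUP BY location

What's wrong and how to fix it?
Bug: Aggregates like MIN are computed per group after WHERE runs

Fix: Replace WHERE with HAVING after the GROUP BY

Corrected query:
SELECT location, MIN(reading) FROM sensors GROUP BY location HAVING MIN(reading) >= 25.0

Result:
location | MIN(reading)
---------+-------------
Lab-A    | 97.6        
Roof     | 76.7        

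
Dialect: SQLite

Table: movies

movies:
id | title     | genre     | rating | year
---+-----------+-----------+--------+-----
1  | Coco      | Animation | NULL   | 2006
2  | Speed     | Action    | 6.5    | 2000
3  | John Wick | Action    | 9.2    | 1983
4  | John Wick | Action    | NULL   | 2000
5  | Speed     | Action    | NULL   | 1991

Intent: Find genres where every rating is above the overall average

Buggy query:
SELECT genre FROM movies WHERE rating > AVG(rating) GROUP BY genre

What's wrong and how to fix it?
Bug: WHERE evaluates per row before aggregation, so AVG() is unavailable

Fix: Compute the overall average in a scalar subquery and compare each group's MIN against it in HAVING

Corrected query:
SELECT genre FROM movies GROUP BY genre HAVING MIN(rating) > (SELECT AVG(rating) FROM movies)

Result:
(no rows)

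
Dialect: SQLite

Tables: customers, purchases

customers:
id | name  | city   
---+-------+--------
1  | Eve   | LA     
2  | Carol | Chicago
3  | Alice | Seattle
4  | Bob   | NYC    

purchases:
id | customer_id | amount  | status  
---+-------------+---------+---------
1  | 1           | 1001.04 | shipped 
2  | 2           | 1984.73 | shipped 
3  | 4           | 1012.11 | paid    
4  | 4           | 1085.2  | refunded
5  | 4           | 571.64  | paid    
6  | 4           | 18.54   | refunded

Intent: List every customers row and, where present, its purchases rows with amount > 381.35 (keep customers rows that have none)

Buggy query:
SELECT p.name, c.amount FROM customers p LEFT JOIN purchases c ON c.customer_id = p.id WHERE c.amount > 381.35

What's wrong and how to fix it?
Bug: Filtering c.amount in WHERE discards the NULL rows produced by LEFT JOIN, turning it into an inner join

Fix: Move the right-table condition into the ON clause so unmatched parents are kept

Corrected query:
SELECT p.name, c.amount FROM customers p LEFT JOIN purchases c ON c.customer_id = p.id AND c.amount > 381.35

Result:
name  | amount 
------+--------
Eve   | 1001.04
Carol | 1984.73
Alice | NULL   
Bob   | 571.64 
Bob   | 1012.11
Bob   | 1085.2 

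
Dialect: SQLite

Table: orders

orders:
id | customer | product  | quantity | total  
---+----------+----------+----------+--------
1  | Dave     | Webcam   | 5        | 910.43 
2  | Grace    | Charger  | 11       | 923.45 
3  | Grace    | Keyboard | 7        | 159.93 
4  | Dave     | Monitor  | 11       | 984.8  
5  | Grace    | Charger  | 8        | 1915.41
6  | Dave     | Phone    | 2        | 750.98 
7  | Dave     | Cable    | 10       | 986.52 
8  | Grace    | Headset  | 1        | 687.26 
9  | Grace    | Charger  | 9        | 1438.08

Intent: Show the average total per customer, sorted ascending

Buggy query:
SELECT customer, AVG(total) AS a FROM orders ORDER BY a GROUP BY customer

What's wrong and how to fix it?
Bug: ORDER BY appears before GROUP BY; SQL clause order requires GROUP BY first

Fix: Move ORDER BY to the end, after GROUP BY

Corrected query:
SELECT customer, AVG(total) AS a FROM orders GROUP BY customer ORDER BY a

Result:
customer | a       
---------+---------
Dave     | 908.1825
Grace    | 1024.826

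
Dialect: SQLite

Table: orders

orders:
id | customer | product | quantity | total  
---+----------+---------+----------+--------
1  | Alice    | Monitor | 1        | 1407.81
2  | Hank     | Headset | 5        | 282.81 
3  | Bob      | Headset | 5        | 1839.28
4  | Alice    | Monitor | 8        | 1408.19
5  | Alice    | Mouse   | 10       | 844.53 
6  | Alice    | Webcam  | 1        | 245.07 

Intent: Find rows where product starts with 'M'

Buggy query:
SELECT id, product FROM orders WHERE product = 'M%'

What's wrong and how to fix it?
Bug: '=' compares the literal string including the % character; pattern matching needs LIKE

Fix: Use LIKE for wildcard pattern matching

Corrected query:
SELECT id, product FROM orders WHERE product LIKE 'M%'

Result:
id | product
---+--------
1  | Monitor
4  | Monitor
5  | Mouse  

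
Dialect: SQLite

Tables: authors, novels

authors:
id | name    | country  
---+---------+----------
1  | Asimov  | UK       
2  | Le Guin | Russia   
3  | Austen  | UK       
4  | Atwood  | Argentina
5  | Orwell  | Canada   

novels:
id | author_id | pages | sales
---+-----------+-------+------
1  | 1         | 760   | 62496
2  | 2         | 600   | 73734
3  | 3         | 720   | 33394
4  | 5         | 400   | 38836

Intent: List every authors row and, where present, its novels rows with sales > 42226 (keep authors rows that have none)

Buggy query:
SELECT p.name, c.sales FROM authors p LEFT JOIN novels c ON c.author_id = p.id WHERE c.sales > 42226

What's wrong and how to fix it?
Bug: A WHERE condition on the right-hand table after LEFT JOIN drops unmatched parents

Fix: Put 'c.sales > 42226' in the JOIN's ON clause instead of WHERE

Corrected query:
SELECT p.name, c.sales FROM authors p LEFT JOIN novels c ON c.author_id = p.id AND c.sales > 42226

Result:
name    | sales
--------+------
Asimov  | 62496
Le Guin | 73734
Austen  | NULL 
Atwood  | NULL 
Orwell  | NULL 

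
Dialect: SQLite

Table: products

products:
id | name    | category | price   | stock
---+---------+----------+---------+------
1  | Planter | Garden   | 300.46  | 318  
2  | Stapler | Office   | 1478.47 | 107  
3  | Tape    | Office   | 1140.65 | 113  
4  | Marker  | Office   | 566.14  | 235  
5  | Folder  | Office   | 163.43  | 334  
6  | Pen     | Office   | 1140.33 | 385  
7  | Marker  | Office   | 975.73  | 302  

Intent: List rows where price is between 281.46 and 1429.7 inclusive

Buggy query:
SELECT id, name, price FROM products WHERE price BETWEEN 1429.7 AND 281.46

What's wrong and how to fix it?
Bug: The bounds are reversed; BETWEEN a AND b requires a <= b to match anything

Fix: Swap the bounds so the smaller value comes first

Corrected query:
SELECT id, name, price FROM products WHERE price BETWEEN 281.46 AND 1429.7

Result:
id | name    | price  
---+---------+--------
1  | Planter | 300.46 
3  | Tape    | 1140.65
4  | Marker  | 566.14 
6  | Pen     | 1140.33
7  | Marker  | 975.73 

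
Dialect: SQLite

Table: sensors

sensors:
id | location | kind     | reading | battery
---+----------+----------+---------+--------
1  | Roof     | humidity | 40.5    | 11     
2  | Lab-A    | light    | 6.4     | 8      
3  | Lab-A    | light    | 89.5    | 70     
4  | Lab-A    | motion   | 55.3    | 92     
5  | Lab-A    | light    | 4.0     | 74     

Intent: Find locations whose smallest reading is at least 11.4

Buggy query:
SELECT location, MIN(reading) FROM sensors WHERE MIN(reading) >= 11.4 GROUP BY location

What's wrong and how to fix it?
Bug: Aggregates like MIN are computed per group after WHERE runs

Fix: Use HAVING for the per-group MIN condition

Corrected query:
SELECT location, MIN(reading) FROM sensors GROUP BY location HAVING MIN(reading) >= 11.4

Result:
location | MIN(reading)
---------+-------------
Roof     | 40.5        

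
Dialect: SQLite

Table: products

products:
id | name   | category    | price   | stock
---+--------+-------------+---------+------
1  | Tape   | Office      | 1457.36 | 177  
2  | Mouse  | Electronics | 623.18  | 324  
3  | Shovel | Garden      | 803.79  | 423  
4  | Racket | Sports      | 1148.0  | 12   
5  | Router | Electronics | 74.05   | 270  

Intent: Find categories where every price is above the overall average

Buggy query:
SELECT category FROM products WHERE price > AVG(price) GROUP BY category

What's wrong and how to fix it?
Bug: AVG() is an aggregate; it can't sit directly in WHERE

Fix: Use a subquery for AVG and a HAVING MIN(...) filter so the condition holds for every row in the group

Corrected query:
SELECT category FROM products GROUP BY category HAVING MIN(price) > (SELECT AVG(price) FROM products)

Result:
category
--------
Office  
Sports  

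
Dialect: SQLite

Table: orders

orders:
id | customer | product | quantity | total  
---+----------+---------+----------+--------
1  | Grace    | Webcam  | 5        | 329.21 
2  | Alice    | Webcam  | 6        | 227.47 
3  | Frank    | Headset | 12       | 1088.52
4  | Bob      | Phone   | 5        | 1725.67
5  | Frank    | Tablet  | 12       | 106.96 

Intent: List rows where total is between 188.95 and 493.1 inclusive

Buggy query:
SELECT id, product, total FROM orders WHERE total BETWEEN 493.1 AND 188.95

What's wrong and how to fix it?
Bug: BETWEEN expects the lower bound first; with 493.1 AND 188.95 the range is empty

Fix: Swap the bounds so the smaller value comes first

Corrected query:
SELECT id, product, total FROM orders WHERE total BETWEEN 188.95 AND 493.1

Result:
id | product | total 
---+---------+-------
1  | Webcam  | 329.21
2  | Webcam  | 227.47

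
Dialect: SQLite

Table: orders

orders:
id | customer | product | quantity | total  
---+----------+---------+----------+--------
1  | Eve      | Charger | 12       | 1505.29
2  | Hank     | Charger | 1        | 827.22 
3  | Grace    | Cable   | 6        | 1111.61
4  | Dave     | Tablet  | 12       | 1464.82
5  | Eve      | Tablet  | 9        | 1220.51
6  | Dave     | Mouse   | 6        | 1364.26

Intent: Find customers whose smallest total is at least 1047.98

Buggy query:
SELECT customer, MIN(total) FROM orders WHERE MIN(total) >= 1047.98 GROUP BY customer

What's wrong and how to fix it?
Bug: MIN() in WHERE is a misuse of aggregate

Fix: Replace WHERE with HAVING after the GROUP BY

Corrected query:
SELECT customer, MIN(total) FROM orders GROUP BY customer HAVING MIN(total) >= 1047.98

Result:
customer | MIN(total)
---------+-----------
Dave     | 1364.26   
Eve      | 1220.51   
Grace    | 1111.61   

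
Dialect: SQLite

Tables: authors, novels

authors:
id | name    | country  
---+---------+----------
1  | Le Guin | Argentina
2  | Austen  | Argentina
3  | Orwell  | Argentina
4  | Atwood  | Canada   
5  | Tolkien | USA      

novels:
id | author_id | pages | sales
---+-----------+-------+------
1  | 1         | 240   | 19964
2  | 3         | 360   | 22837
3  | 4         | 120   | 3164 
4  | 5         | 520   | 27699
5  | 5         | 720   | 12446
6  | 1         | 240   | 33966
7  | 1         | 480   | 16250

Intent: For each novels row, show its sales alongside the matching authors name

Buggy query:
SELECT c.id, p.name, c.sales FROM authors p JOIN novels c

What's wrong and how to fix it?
Bug: Missing join condition: each novels row is matched to all authors rows instead of just its own

Fix: Specify the join condition linking the foreign key to the parent id

Corrected query:
SELECT c.id, p.name, c.sales FROM authors p JOIN novels c ON c.author_id = p.id

Result:
id | name    | sales
---+---------+------
1  | Le Guin | 19964
2  | Orwell  | 22837
3  | Atwood  | 3164 
4  | Tolkien | 27699
5  | Tolkien | 12446
6  | Le Guin | 33966
7  | Le Guin | 16250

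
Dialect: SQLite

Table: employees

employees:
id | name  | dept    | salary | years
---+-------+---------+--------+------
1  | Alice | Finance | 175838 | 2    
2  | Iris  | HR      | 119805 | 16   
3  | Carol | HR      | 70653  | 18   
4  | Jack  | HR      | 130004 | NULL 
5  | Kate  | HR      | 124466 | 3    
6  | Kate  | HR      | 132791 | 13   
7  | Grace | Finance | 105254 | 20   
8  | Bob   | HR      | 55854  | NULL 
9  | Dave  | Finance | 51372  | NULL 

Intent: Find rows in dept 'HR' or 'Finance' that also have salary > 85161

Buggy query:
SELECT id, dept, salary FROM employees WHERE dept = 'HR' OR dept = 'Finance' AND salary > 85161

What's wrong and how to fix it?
Bug: Without parentheses, AND is evaluated before OR, so the salary filter only applies to the 'Finance' branch

Fix: Add parentheses around the OR so the AND applies to both alternatives

Corrected query:
SELECT id, dept, salary FROM employees WHERE (dept = 'HR' OR dept = 'Finance') AND salary > 85161

Result:
id | dept    | salary
---+---------+-------
1  | Finance | 175838
2  | HR      | 119805
4  | HR      | 130004
5  | HR      | 124466
6  | HR      | 132791
7  | Finance | 105254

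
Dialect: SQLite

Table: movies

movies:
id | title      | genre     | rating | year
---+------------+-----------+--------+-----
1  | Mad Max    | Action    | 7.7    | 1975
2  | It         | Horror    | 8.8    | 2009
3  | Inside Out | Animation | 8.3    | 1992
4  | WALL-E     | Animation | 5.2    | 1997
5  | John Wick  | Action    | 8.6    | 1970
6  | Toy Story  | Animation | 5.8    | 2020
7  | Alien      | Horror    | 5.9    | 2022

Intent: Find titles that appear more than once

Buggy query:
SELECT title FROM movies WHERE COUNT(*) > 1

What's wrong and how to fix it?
Bug: COUNT(*) is an aggregate and cannot be used in WHERE

Fix: Group first, then use HAVING for the count condition

Corrected query:
SELECT title FROM movies GROUP BY title HAVING COUNT(*) > 1

Result:
(no rows)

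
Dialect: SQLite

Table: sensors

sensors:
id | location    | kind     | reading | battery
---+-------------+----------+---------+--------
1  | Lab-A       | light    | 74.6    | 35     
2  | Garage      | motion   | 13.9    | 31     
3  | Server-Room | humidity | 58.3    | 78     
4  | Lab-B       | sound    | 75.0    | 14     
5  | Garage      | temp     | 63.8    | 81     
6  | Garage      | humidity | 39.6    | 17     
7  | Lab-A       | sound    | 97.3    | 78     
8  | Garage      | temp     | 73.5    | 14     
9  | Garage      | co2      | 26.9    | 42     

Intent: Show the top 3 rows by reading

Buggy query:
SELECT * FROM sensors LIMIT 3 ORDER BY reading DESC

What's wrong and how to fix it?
Bug: LIMIT must come after ORDER BY

Fix: Swap the clauses: ORDER BY first, then LIMIT

Corrected query:
SELECT * FROM sensors ORDER BY reading DESC LIMIT 3

Result:
id | location | kind  | reading | battery
---+----------+-------+---------+--------
7  | Lab-A    | sound | 97.3    | 78     
4  | Lab-B    | sound | 75      | 14     
1  | Lab-A    | light | 74.6    | 35     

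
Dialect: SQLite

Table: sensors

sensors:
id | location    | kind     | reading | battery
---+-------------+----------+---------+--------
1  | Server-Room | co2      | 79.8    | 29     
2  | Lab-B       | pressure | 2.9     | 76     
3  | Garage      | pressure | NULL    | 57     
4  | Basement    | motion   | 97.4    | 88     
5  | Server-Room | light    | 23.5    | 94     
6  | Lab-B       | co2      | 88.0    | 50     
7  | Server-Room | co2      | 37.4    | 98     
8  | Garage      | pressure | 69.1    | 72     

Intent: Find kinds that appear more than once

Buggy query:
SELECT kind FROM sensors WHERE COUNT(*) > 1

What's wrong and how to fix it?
Bug: COUNT(*) is an aggregate and cannot be used in WHERE

Fix: Group first, then use HAVING for the count condition

Corrected query:
SELECT kind FROM sensors GROUP BY kind HAVING COUNT(*) > 1

Result:
kind    
--------
co2     
pressure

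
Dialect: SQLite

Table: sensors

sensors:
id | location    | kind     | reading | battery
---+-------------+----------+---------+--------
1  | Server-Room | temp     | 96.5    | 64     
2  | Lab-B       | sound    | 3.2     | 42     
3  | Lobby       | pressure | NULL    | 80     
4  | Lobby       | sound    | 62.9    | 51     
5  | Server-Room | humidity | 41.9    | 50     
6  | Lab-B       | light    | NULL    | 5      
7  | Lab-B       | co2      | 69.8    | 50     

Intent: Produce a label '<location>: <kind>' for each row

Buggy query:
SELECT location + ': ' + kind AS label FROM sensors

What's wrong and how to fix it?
Bug: '+' is numeric addition; on text columns SQLite converts them to 0 instead of concatenating

Fix: Use the || operator for string concatenation

Corrected query:
SELECT location || ': ' || kind AS label FROM sensors

Result:
label                
---------------------
Server-Room: temp    
Lab-B: sound         
Lobby: pressure      
Lobby: sound         
Server-Room: humidity
Lab-B: light         
Lab-B: co2           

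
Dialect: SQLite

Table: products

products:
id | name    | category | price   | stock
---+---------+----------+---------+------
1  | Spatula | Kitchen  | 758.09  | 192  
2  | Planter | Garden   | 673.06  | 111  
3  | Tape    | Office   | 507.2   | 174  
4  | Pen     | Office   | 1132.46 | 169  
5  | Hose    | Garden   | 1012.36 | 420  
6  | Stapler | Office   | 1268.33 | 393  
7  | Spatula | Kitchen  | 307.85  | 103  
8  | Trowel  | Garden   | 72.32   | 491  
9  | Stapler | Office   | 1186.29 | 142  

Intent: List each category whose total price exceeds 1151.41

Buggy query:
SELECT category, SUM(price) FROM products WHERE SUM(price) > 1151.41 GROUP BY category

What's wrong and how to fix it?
Bug: Aggregate functions cannot appear in a WHERE clause

Fix: Move the aggregate condition to a HAVING clause

Corrected query:
SELECT category, SUM(price) FROM products GROUP BY category HAVING SUM(price) > 1151.41

Result:
category | SUM(price)
---------+-----------
Garden   | 1757.74   
Office   | 4094.28   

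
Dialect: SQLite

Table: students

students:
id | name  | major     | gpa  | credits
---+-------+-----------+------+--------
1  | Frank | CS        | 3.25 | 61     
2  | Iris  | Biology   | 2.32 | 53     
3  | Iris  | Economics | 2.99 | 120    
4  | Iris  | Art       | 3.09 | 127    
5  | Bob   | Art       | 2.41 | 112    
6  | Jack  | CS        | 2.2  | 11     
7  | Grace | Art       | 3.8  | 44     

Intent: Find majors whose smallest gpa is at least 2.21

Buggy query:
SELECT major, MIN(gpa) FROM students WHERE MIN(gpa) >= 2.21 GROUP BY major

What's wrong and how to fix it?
Bug: MIN() in WHERE is a misuse of aggregate

Fix: Use HAVING for the per-group MIN condition

Corrected query:
SELECT major, MIN(gpa) FROM students GROUP BY major HAVING MIN(gpa) >= 2.21

Result:
major     | MIN(gpa)
----------+---------
Art       | 2.41    
Biology   | 2.32    
Economics | 2.99    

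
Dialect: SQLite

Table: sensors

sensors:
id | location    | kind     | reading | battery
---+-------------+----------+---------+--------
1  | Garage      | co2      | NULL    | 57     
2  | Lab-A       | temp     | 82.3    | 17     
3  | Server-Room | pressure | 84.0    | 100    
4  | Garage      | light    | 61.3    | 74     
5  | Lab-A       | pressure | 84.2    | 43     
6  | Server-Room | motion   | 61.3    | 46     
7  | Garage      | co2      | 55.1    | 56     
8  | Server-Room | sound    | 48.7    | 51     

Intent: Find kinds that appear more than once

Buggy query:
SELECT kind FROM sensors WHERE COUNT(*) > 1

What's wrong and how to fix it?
Bug: COUNT(*) is an aggregate and cannot be used in WHERE

Fix: Group first, then use HAVING for the count condition

Corrected query:
SELECT kind FROM sensors GROUP BY kind HAVING COUNT(*) > 1

Result:
kind    
--------
co2     
pressure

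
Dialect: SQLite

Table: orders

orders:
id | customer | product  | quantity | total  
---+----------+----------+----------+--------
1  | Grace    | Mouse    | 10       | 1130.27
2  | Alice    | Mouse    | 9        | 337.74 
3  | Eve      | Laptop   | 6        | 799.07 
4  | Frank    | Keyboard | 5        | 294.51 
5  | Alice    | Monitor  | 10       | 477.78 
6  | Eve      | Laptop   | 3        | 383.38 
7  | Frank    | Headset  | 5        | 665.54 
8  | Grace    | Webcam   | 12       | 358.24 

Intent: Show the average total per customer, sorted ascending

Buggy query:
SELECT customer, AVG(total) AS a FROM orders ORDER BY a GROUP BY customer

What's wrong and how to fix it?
Bug: GROUP BY must precede ORDER BY

Fix: Move ORDER BY to the end, after GROUP BY

Corrected query:
SELECT customer, AVG(total) AS a FROM orders GROUP BY customer ORDER BY a

Result:
customer | a      
---------+--------
Alice    | 407.76 
Frank    | 480.025
Eve      | 591.225
Grace    | 744.255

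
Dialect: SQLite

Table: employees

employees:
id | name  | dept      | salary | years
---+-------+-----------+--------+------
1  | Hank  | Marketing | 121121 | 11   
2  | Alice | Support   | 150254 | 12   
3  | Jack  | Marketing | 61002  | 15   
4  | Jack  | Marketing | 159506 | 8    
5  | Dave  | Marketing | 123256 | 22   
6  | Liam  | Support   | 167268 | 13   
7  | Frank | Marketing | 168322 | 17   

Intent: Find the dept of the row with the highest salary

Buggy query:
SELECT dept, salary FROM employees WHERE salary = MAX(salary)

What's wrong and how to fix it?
Bug: MAX(salary) is an aggregate and cannot be used directly in WHERE

Fix: Wrap MAX in a scalar subquery so WHERE compares against a single value

Corrected query:
SELECT dept, salary FROM employees WHERE salary = (SELECT MAX(salary) FROM employees)

Result:
dept      | salary
----------+-------
Marketing | 168322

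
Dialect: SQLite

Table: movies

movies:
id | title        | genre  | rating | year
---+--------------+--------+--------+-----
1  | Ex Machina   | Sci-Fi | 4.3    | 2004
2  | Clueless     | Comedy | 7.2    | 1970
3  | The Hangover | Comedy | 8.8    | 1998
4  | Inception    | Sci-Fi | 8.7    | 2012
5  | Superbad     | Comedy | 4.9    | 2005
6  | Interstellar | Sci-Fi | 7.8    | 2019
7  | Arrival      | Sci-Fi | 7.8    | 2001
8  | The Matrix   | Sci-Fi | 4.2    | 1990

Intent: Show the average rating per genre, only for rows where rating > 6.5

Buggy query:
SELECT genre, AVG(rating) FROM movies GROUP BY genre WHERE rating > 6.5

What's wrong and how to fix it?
Bug: Row-level WHERE must come before GROUP BY in the clause order

Fix: Move the WHERE clause before GROUP BY

Corrected query:
SELECT genre, AVG(rating) FROM movies WHERE rating > 6.5 GROUP BY genre

Result:
genre  | AVG(rating)
-------+------------
Comedy | 8          
Sci-Fi | 8.1        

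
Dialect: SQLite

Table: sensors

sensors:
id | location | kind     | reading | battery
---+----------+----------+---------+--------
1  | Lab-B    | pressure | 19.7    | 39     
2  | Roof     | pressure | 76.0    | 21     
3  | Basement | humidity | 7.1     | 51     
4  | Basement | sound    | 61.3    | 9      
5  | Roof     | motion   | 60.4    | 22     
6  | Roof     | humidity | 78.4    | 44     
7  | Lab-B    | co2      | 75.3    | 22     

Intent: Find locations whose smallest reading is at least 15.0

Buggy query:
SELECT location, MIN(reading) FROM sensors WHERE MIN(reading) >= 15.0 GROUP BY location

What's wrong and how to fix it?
Bug: MIN() in WHERE is a misuse of aggregate

Fix: Use HAVING for the per-group MIN condition

Corrected query:
SELECT location, MIN(reading) FROM sensors GROUP BY location HAVING MIN(reading) >= 15.0

Result:
location | MIN(reading)
---------+-------------
Lab-B    | 19.7        
Roof     | 60.4        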